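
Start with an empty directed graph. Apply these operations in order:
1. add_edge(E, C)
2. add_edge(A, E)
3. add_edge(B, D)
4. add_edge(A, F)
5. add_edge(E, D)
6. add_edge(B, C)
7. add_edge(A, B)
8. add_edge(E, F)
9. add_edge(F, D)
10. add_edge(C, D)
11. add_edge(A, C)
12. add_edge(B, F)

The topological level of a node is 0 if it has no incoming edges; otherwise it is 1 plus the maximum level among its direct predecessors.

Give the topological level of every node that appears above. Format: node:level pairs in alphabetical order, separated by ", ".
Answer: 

Answer: A:0, B:1, C:2, D:3, E:1, F:2

Derivation:
Op 1: add_edge(E, C). Edges now: 1
Op 2: add_edge(A, E). Edges now: 2
Op 3: add_edge(B, D). Edges now: 3
Op 4: add_edge(A, F). Edges now: 4
Op 5: add_edge(E, D). Edges now: 5
Op 6: add_edge(B, C). Edges now: 6
Op 7: add_edge(A, B). Edges now: 7
Op 8: add_edge(E, F). Edges now: 8
Op 9: add_edge(F, D). Edges now: 9
Op 10: add_edge(C, D). Edges now: 10
Op 11: add_edge(A, C). Edges now: 11
Op 12: add_edge(B, F). Edges now: 12
Compute levels (Kahn BFS):
  sources (in-degree 0): A
  process A: level=0
    A->B: in-degree(B)=0, level(B)=1, enqueue
    A->C: in-degree(C)=2, level(C)>=1
    A->E: in-degree(E)=0, level(E)=1, enqueue
    A->F: in-degree(F)=2, level(F)>=1
  process B: level=1
    B->C: in-degree(C)=1, level(C)>=2
    B->D: in-degree(D)=3, level(D)>=2
    B->F: in-degree(F)=1, level(F)>=2
  process E: level=1
    E->C: in-degree(C)=0, level(C)=2, enqueue
    E->D: in-degree(D)=2, level(D)>=2
    E->F: in-degree(F)=0, level(F)=2, enqueue
  process C: level=2
    C->D: in-degree(D)=1, level(D)>=3
  process F: level=2
    F->D: in-degree(D)=0, level(D)=3, enqueue
  process D: level=3
All levels: A:0, B:1, C:2, D:3, E:1, F:2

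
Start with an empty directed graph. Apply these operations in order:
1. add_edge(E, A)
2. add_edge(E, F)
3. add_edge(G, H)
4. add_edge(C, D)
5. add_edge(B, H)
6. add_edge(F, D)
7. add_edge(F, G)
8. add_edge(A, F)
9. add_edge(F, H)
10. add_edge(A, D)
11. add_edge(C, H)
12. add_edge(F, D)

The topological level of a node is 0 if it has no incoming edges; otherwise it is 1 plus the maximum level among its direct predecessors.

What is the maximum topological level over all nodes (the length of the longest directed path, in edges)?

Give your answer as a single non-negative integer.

Answer: 4

Derivation:
Op 1: add_edge(E, A). Edges now: 1
Op 2: add_edge(E, F). Edges now: 2
Op 3: add_edge(G, H). Edges now: 3
Op 4: add_edge(C, D). Edges now: 4
Op 5: add_edge(B, H). Edges now: 5
Op 6: add_edge(F, D). Edges now: 6
Op 7: add_edge(F, G). Edges now: 7
Op 8: add_edge(A, F). Edges now: 8
Op 9: add_edge(F, H). Edges now: 9
Op 10: add_edge(A, D). Edges now: 10
Op 11: add_edge(C, H). Edges now: 11
Op 12: add_edge(F, D) (duplicate, no change). Edges now: 11
Compute levels (Kahn BFS):
  sources (in-degree 0): B, C, E
  process B: level=0
    B->H: in-degree(H)=3, level(H)>=1
  process C: level=0
    C->D: in-degree(D)=2, level(D)>=1
    C->H: in-degree(H)=2, level(H)>=1
  process E: level=0
    E->A: in-degree(A)=0, level(A)=1, enqueue
    E->F: in-degree(F)=1, level(F)>=1
  process A: level=1
    A->D: in-degree(D)=1, level(D)>=2
    A->F: in-degree(F)=0, level(F)=2, enqueue
  process F: level=2
    F->D: in-degree(D)=0, level(D)=3, enqueue
    F->G: in-degree(G)=0, level(G)=3, enqueue
    F->H: in-degree(H)=1, level(H)>=3
  process D: level=3
  process G: level=3
    G->H: in-degree(H)=0, level(H)=4, enqueue
  process H: level=4
All levels: A:1, B:0, C:0, D:3, E:0, F:2, G:3, H:4
max level = 4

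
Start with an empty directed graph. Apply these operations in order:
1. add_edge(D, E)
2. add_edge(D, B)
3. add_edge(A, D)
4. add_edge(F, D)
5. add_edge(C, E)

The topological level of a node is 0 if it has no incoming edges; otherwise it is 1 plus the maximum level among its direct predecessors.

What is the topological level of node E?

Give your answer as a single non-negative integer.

Answer: 2

Derivation:
Op 1: add_edge(D, E). Edges now: 1
Op 2: add_edge(D, B). Edges now: 2
Op 3: add_edge(A, D). Edges now: 3
Op 4: add_edge(F, D). Edges now: 4
Op 5: add_edge(C, E). Edges now: 5
Compute levels (Kahn BFS):
  sources (in-degree 0): A, C, F
  process A: level=0
    A->D: in-degree(D)=1, level(D)>=1
  process C: level=0
    C->E: in-degree(E)=1, level(E)>=1
  process F: level=0
    F->D: in-degree(D)=0, level(D)=1, enqueue
  process D: level=1
    D->B: in-degree(B)=0, level(B)=2, enqueue
    D->E: in-degree(E)=0, level(E)=2, enqueue
  process B: level=2
  process E: level=2
All levels: A:0, B:2, C:0, D:1, E:2, F:0
level(E) = 2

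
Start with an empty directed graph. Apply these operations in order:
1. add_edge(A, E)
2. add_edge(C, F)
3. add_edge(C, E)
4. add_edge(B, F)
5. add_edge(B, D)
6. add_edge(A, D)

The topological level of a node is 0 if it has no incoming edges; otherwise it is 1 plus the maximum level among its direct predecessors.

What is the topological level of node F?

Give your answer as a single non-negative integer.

Op 1: add_edge(A, E). Edges now: 1
Op 2: add_edge(C, F). Edges now: 2
Op 3: add_edge(C, E). Edges now: 3
Op 4: add_edge(B, F). Edges now: 4
Op 5: add_edge(B, D). Edges now: 5
Op 6: add_edge(A, D). Edges now: 6
Compute levels (Kahn BFS):
  sources (in-degree 0): A, B, C
  process A: level=0
    A->D: in-degree(D)=1, level(D)>=1
    A->E: in-degree(E)=1, level(E)>=1
  process B: level=0
    B->D: in-degree(D)=0, level(D)=1, enqueue
    B->F: in-degree(F)=1, level(F)>=1
  process C: level=0
    C->E: in-degree(E)=0, level(E)=1, enqueue
    C->F: in-degree(F)=0, level(F)=1, enqueue
  process D: level=1
  process E: level=1
  process F: level=1
All levels: A:0, B:0, C:0, D:1, E:1, F:1
level(F) = 1

Answer: 1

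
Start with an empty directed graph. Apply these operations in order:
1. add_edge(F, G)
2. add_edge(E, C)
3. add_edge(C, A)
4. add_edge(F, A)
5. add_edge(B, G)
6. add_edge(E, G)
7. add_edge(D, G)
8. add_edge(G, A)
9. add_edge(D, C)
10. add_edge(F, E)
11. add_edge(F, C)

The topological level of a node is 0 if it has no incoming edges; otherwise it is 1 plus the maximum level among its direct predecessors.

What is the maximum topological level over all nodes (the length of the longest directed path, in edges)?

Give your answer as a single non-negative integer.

Answer: 3

Derivation:
Op 1: add_edge(F, G). Edges now: 1
Op 2: add_edge(E, C). Edges now: 2
Op 3: add_edge(C, A). Edges now: 3
Op 4: add_edge(F, A). Edges now: 4
Op 5: add_edge(B, G). Edges now: 5
Op 6: add_edge(E, G). Edges now: 6
Op 7: add_edge(D, G). Edges now: 7
Op 8: add_edge(G, A). Edges now: 8
Op 9: add_edge(D, C). Edges now: 9
Op 10: add_edge(F, E). Edges now: 10
Op 11: add_edge(F, C). Edges now: 11
Compute levels (Kahn BFS):
  sources (in-degree 0): B, D, F
  process B: level=0
    B->G: in-degree(G)=3, level(G)>=1
  process D: level=0
    D->C: in-degree(C)=2, level(C)>=1
    D->G: in-degree(G)=2, level(G)>=1
  process F: level=0
    F->A: in-degree(A)=2, level(A)>=1
    F->C: in-degree(C)=1, level(C)>=1
    F->E: in-degree(E)=0, level(E)=1, enqueue
    F->G: in-degree(G)=1, level(G)>=1
  process E: level=1
    E->C: in-degree(C)=0, level(C)=2, enqueue
    E->G: in-degree(G)=0, level(G)=2, enqueue
  process C: level=2
    C->A: in-degree(A)=1, level(A)>=3
  process G: level=2
    G->A: in-degree(A)=0, level(A)=3, enqueue
  process A: level=3
All levels: A:3, B:0, C:2, D:0, E:1, F:0, G:2
max level = 3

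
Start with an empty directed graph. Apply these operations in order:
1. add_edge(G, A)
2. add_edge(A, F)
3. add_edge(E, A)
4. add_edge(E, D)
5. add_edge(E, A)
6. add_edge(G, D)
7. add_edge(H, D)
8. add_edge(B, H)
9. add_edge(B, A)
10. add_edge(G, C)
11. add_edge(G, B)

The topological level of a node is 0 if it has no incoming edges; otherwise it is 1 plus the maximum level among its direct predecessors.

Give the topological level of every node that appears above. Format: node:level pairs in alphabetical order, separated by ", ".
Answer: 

Op 1: add_edge(G, A). Edges now: 1
Op 2: add_edge(A, F). Edges now: 2
Op 3: add_edge(E, A). Edges now: 3
Op 4: add_edge(E, D). Edges now: 4
Op 5: add_edge(E, A) (duplicate, no change). Edges now: 4
Op 6: add_edge(G, D). Edges now: 5
Op 7: add_edge(H, D). Edges now: 6
Op 8: add_edge(B, H). Edges now: 7
Op 9: add_edge(B, A). Edges now: 8
Op 10: add_edge(G, C). Edges now: 9
Op 11: add_edge(G, B). Edges now: 10
Compute levels (Kahn BFS):
  sources (in-degree 0): E, G
  process E: level=0
    E->A: in-degree(A)=2, level(A)>=1
    E->D: in-degree(D)=2, level(D)>=1
  process G: level=0
    G->A: in-degree(A)=1, level(A)>=1
    G->B: in-degree(B)=0, level(B)=1, enqueue
    G->C: in-degree(C)=0, level(C)=1, enqueue
    G->D: in-degree(D)=1, level(D)>=1
  process B: level=1
    B->A: in-degree(A)=0, level(A)=2, enqueue
    B->H: in-degree(H)=0, level(H)=2, enqueue
  process C: level=1
  process A: level=2
    A->F: in-degree(F)=0, level(F)=3, enqueue
  process H: level=2
    H->D: in-degree(D)=0, level(D)=3, enqueue
  process F: level=3
  process D: level=3
All levels: A:2, B:1, C:1, D:3, E:0, F:3, G:0, H:2

Answer: A:2, B:1, C:1, D:3, E:0, F:3, G:0, H:2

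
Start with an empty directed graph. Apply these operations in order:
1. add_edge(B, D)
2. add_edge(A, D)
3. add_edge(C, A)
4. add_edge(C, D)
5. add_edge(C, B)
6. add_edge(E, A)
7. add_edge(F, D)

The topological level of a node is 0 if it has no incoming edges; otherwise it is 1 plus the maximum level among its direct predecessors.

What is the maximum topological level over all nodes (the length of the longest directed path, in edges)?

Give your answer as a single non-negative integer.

Op 1: add_edge(B, D). Edges now: 1
Op 2: add_edge(A, D). Edges now: 2
Op 3: add_edge(C, A). Edges now: 3
Op 4: add_edge(C, D). Edges now: 4
Op 5: add_edge(C, B). Edges now: 5
Op 6: add_edge(E, A). Edges now: 6
Op 7: add_edge(F, D). Edges now: 7
Compute levels (Kahn BFS):
  sources (in-degree 0): C, E, F
  process C: level=0
    C->A: in-degree(A)=1, level(A)>=1
    C->B: in-degree(B)=0, level(B)=1, enqueue
    C->D: in-degree(D)=3, level(D)>=1
  process E: level=0
    E->A: in-degree(A)=0, level(A)=1, enqueue
  process F: level=0
    F->D: in-degree(D)=2, level(D)>=1
  process B: level=1
    B->D: in-degree(D)=1, level(D)>=2
  process A: level=1
    A->D: in-degree(D)=0, level(D)=2, enqueue
  process D: level=2
All levels: A:1, B:1, C:0, D:2, E:0, F:0
max level = 2

Answer: 2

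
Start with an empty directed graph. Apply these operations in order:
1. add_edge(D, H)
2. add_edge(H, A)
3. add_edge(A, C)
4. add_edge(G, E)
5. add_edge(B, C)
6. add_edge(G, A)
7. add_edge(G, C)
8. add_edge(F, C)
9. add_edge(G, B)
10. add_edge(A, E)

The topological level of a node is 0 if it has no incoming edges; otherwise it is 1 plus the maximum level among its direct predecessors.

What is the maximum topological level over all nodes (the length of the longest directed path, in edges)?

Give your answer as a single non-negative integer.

Answer: 3

Derivation:
Op 1: add_edge(D, H). Edges now: 1
Op 2: add_edge(H, A). Edges now: 2
Op 3: add_edge(A, C). Edges now: 3
Op 4: add_edge(G, E). Edges now: 4
Op 5: add_edge(B, C). Edges now: 5
Op 6: add_edge(G, A). Edges now: 6
Op 7: add_edge(G, C). Edges now: 7
Op 8: add_edge(F, C). Edges now: 8
Op 9: add_edge(G, B). Edges now: 9
Op 10: add_edge(A, E). Edges now: 10
Compute levels (Kahn BFS):
  sources (in-degree 0): D, F, G
  process D: level=0
    D->H: in-degree(H)=0, level(H)=1, enqueue
  process F: level=0
    F->C: in-degree(C)=3, level(C)>=1
  process G: level=0
    G->A: in-degree(A)=1, level(A)>=1
    G->B: in-degree(B)=0, level(B)=1, enqueue
    G->C: in-degree(C)=2, level(C)>=1
    G->E: in-degree(E)=1, level(E)>=1
  process H: level=1
    H->A: in-degree(A)=0, level(A)=2, enqueue
  process B: level=1
    B->C: in-degree(C)=1, level(C)>=2
  process A: level=2
    A->C: in-degree(C)=0, level(C)=3, enqueue
    A->E: in-degree(E)=0, level(E)=3, enqueue
  process C: level=3
  process E: level=3
All levels: A:2, B:1, C:3, D:0, E:3, F:0, G:0, H:1
max level = 3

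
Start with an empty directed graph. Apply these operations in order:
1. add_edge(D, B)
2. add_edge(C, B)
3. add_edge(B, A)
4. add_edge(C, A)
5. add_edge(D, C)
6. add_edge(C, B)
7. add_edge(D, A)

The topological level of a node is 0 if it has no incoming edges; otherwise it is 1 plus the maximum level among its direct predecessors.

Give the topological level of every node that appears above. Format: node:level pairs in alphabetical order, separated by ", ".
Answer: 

Op 1: add_edge(D, B). Edges now: 1
Op 2: add_edge(C, B). Edges now: 2
Op 3: add_edge(B, A). Edges now: 3
Op 4: add_edge(C, A). Edges now: 4
Op 5: add_edge(D, C). Edges now: 5
Op 6: add_edge(C, B) (duplicate, no change). Edges now: 5
Op 7: add_edge(D, A). Edges now: 6
Compute levels (Kahn BFS):
  sources (in-degree 0): D
  process D: level=0
    D->A: in-degree(A)=2, level(A)>=1
    D->B: in-degree(B)=1, level(B)>=1
    D->C: in-degree(C)=0, level(C)=1, enqueue
  process C: level=1
    C->A: in-degree(A)=1, level(A)>=2
    C->B: in-degree(B)=0, level(B)=2, enqueue
  process B: level=2
    B->A: in-degree(A)=0, level(A)=3, enqueue
  process A: level=3
All levels: A:3, B:2, C:1, D:0

Answer: A:3, B:2, C:1, D:0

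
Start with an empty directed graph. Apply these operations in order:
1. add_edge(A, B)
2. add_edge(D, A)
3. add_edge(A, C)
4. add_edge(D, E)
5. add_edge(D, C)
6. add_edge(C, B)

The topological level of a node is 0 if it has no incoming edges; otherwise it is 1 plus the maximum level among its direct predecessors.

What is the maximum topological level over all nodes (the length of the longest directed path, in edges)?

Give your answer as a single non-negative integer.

Answer: 3

Derivation:
Op 1: add_edge(A, B). Edges now: 1
Op 2: add_edge(D, A). Edges now: 2
Op 3: add_edge(A, C). Edges now: 3
Op 4: add_edge(D, E). Edges now: 4
Op 5: add_edge(D, C). Edges now: 5
Op 6: add_edge(C, B). Edges now: 6
Compute levels (Kahn BFS):
  sources (in-degree 0): D
  process D: level=0
    D->A: in-degree(A)=0, level(A)=1, enqueue
    D->C: in-degree(C)=1, level(C)>=1
    D->E: in-degree(E)=0, level(E)=1, enqueue
  process A: level=1
    A->B: in-degree(B)=1, level(B)>=2
    A->C: in-degree(C)=0, level(C)=2, enqueue
  process E: level=1
  process C: level=2
    C->B: in-degree(B)=0, level(B)=3, enqueue
  process B: level=3
All levels: A:1, B:3, C:2, D:0, E:1
max level = 3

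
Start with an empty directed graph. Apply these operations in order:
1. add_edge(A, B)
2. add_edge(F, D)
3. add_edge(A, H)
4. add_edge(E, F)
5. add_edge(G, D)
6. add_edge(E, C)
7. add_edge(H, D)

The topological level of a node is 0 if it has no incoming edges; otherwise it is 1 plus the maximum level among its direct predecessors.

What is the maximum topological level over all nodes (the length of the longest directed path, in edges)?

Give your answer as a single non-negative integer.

Op 1: add_edge(A, B). Edges now: 1
Op 2: add_edge(F, D). Edges now: 2
Op 3: add_edge(A, H). Edges now: 3
Op 4: add_edge(E, F). Edges now: 4
Op 5: add_edge(G, D). Edges now: 5
Op 6: add_edge(E, C). Edges now: 6
Op 7: add_edge(H, D). Edges now: 7
Compute levels (Kahn BFS):
  sources (in-degree 0): A, E, G
  process A: level=0
    A->B: in-degree(B)=0, level(B)=1, enqueue
    A->H: in-degree(H)=0, level(H)=1, enqueue
  process E: level=0
    E->C: in-degree(C)=0, level(C)=1, enqueue
    E->F: in-degree(F)=0, level(F)=1, enqueue
  process G: level=0
    G->D: in-degree(D)=2, level(D)>=1
  process B: level=1
  process H: level=1
    H->D: in-degree(D)=1, level(D)>=2
  process C: level=1
  process F: level=1
    F->D: in-degree(D)=0, level(D)=2, enqueue
  process D: level=2
All levels: A:0, B:1, C:1, D:2, E:0, F:1, G:0, H:1
max level = 2

Answer: 2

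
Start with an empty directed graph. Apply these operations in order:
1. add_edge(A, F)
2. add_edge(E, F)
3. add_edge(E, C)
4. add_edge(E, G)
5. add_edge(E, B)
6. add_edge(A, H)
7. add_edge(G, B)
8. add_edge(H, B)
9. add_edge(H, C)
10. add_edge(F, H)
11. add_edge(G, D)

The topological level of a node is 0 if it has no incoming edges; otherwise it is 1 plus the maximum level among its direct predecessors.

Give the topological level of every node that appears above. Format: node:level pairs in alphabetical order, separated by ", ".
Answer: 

Answer: A:0, B:3, C:3, D:2, E:0, F:1, G:1, H:2

Derivation:
Op 1: add_edge(A, F). Edges now: 1
Op 2: add_edge(E, F). Edges now: 2
Op 3: add_edge(E, C). Edges now: 3
Op 4: add_edge(E, G). Edges now: 4
Op 5: add_edge(E, B). Edges now: 5
Op 6: add_edge(A, H). Edges now: 6
Op 7: add_edge(G, B). Edges now: 7
Op 8: add_edge(H, B). Edges now: 8
Op 9: add_edge(H, C). Edges now: 9
Op 10: add_edge(F, H). Edges now: 10
Op 11: add_edge(G, D). Edges now: 11
Compute levels (Kahn BFS):
  sources (in-degree 0): A, E
  process A: level=0
    A->F: in-degree(F)=1, level(F)>=1
    A->H: in-degree(H)=1, level(H)>=1
  process E: level=0
    E->B: in-degree(B)=2, level(B)>=1
    E->C: in-degree(C)=1, level(C)>=1
    E->F: in-degree(F)=0, level(F)=1, enqueue
    E->G: in-degree(G)=0, level(G)=1, enqueue
  process F: level=1
    F->H: in-degree(H)=0, level(H)=2, enqueue
  process G: level=1
    G->B: in-degree(B)=1, level(B)>=2
    G->D: in-degree(D)=0, level(D)=2, enqueue
  process H: level=2
    H->B: in-degree(B)=0, level(B)=3, enqueue
    H->C: in-degree(C)=0, level(C)=3, enqueue
  process D: level=2
  process B: level=3
  process C: level=3
All levels: A:0, B:3, C:3, D:2, E:0, F:1, G:1, H:2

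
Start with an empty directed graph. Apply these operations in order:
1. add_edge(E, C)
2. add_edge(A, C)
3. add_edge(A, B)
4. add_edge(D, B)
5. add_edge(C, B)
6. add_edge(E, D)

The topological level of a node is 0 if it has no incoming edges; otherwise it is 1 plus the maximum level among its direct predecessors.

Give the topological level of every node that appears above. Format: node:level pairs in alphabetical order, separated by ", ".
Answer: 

Answer: A:0, B:2, C:1, D:1, E:0

Derivation:
Op 1: add_edge(E, C). Edges now: 1
Op 2: add_edge(A, C). Edges now: 2
Op 3: add_edge(A, B). Edges now: 3
Op 4: add_edge(D, B). Edges now: 4
Op 5: add_edge(C, B). Edges now: 5
Op 6: add_edge(E, D). Edges now: 6
Compute levels (Kahn BFS):
  sources (in-degree 0): A, E
  process A: level=0
    A->B: in-degree(B)=2, level(B)>=1
    A->C: in-degree(C)=1, level(C)>=1
  process E: level=0
    E->C: in-degree(C)=0, level(C)=1, enqueue
    E->D: in-degree(D)=0, level(D)=1, enqueue
  process C: level=1
    C->B: in-degree(B)=1, level(B)>=2
  process D: level=1
    D->B: in-degree(B)=0, level(B)=2, enqueue
  process B: level=2
All levels: A:0, B:2, C:1, D:1, E:0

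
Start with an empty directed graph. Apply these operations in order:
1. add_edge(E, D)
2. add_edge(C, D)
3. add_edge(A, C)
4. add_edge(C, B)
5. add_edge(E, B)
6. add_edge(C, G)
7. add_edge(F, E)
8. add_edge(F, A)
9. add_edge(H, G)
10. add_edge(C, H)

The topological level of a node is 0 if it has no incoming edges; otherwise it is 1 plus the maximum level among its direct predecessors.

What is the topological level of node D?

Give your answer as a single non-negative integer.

Answer: 3

Derivation:
Op 1: add_edge(E, D). Edges now: 1
Op 2: add_edge(C, D). Edges now: 2
Op 3: add_edge(A, C). Edges now: 3
Op 4: add_edge(C, B). Edges now: 4
Op 5: add_edge(E, B). Edges now: 5
Op 6: add_edge(C, G). Edges now: 6
Op 7: add_edge(F, E). Edges now: 7
Op 8: add_edge(F, A). Edges now: 8
Op 9: add_edge(H, G). Edges now: 9
Op 10: add_edge(C, H). Edges now: 10
Compute levels (Kahn BFS):
  sources (in-degree 0): F
  process F: level=0
    F->A: in-degree(A)=0, level(A)=1, enqueue
    F->E: in-degree(E)=0, level(E)=1, enqueue
  process A: level=1
    A->C: in-degree(C)=0, level(C)=2, enqueue
  process E: level=1
    E->B: in-degree(B)=1, level(B)>=2
    E->D: in-degree(D)=1, level(D)>=2
  process C: level=2
    C->B: in-degree(B)=0, level(B)=3, enqueue
    C->D: in-degree(D)=0, level(D)=3, enqueue
    C->G: in-degree(G)=1, level(G)>=3
    C->H: in-degree(H)=0, level(H)=3, enqueue
  process B: level=3
  process D: level=3
  process H: level=3
    H->G: in-degree(G)=0, level(G)=4, enqueue
  process G: level=4
All levels: A:1, B:3, C:2, D:3, E:1, F:0, G:4, H:3
level(D) = 3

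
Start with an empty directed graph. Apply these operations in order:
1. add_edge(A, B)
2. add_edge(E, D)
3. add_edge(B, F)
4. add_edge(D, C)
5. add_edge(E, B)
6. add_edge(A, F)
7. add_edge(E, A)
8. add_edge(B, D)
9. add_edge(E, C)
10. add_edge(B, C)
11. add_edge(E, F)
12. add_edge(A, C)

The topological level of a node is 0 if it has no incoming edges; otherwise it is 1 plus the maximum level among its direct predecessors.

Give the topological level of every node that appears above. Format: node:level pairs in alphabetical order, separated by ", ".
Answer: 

Answer: A:1, B:2, C:4, D:3, E:0, F:3

Derivation:
Op 1: add_edge(A, B). Edges now: 1
Op 2: add_edge(E, D). Edges now: 2
Op 3: add_edge(B, F). Edges now: 3
Op 4: add_edge(D, C). Edges now: 4
Op 5: add_edge(E, B). Edges now: 5
Op 6: add_edge(A, F). Edges now: 6
Op 7: add_edge(E, A). Edges now: 7
Op 8: add_edge(B, D). Edges now: 8
Op 9: add_edge(E, C). Edges now: 9
Op 10: add_edge(B, C). Edges now: 10
Op 11: add_edge(E, F). Edges now: 11
Op 12: add_edge(A, C). Edges now: 12
Compute levels (Kahn BFS):
  sources (in-degree 0): E
  process E: level=0
    E->A: in-degree(A)=0, level(A)=1, enqueue
    E->B: in-degree(B)=1, level(B)>=1
    E->C: in-degree(C)=3, level(C)>=1
    E->D: in-degree(D)=1, level(D)>=1
    E->F: in-degree(F)=2, level(F)>=1
  process A: level=1
    A->B: in-degree(B)=0, level(B)=2, enqueue
    A->C: in-degree(C)=2, level(C)>=2
    A->F: in-degree(F)=1, level(F)>=2
  process B: level=2
    B->C: in-degree(C)=1, level(C)>=3
    B->D: in-degree(D)=0, level(D)=3, enqueue
    B->F: in-degree(F)=0, level(F)=3, enqueue
  process D: level=3
    D->C: in-degree(C)=0, level(C)=4, enqueue
  process F: level=3
  process C: level=4
All levels: A:1, B:2, C:4, D:3, E:0, F:3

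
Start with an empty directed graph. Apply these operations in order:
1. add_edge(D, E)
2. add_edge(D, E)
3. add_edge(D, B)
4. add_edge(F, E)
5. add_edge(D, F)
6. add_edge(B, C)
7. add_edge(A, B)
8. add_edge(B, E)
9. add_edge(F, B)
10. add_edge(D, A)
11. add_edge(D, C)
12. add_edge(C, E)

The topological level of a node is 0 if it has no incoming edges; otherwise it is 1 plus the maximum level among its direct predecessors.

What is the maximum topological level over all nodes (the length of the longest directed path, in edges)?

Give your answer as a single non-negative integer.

Answer: 4

Derivation:
Op 1: add_edge(D, E). Edges now: 1
Op 2: add_edge(D, E) (duplicate, no change). Edges now: 1
Op 3: add_edge(D, B). Edges now: 2
Op 4: add_edge(F, E). Edges now: 3
Op 5: add_edge(D, F). Edges now: 4
Op 6: add_edge(B, C). Edges now: 5
Op 7: add_edge(A, B). Edges now: 6
Op 8: add_edge(B, E). Edges now: 7
Op 9: add_edge(F, B). Edges now: 8
Op 10: add_edge(D, A). Edges now: 9
Op 11: add_edge(D, C). Edges now: 10
Op 12: add_edge(C, E). Edges now: 11
Compute levels (Kahn BFS):
  sources (in-degree 0): D
  process D: level=0
    D->A: in-degree(A)=0, level(A)=1, enqueue
    D->B: in-degree(B)=2, level(B)>=1
    D->C: in-degree(C)=1, level(C)>=1
    D->E: in-degree(E)=3, level(E)>=1
    D->F: in-degree(F)=0, level(F)=1, enqueue
  process A: level=1
    A->B: in-degree(B)=1, level(B)>=2
  process F: level=1
    F->B: in-degree(B)=0, level(B)=2, enqueue
    F->E: in-degree(E)=2, level(E)>=2
  process B: level=2
    B->C: in-degree(C)=0, level(C)=3, enqueue
    B->E: in-degree(E)=1, level(E)>=3
  process C: level=3
    C->E: in-degree(E)=0, level(E)=4, enqueue
  process E: level=4
All levels: A:1, B:2, C:3, D:0, E:4, F:1
max level = 4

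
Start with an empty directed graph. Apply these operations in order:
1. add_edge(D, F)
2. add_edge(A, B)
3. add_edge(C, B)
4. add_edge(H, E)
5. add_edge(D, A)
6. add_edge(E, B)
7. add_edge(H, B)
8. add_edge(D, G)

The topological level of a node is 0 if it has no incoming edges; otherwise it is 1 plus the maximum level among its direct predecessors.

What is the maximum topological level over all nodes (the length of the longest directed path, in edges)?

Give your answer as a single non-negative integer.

Op 1: add_edge(D, F). Edges now: 1
Op 2: add_edge(A, B). Edges now: 2
Op 3: add_edge(C, B). Edges now: 3
Op 4: add_edge(H, E). Edges now: 4
Op 5: add_edge(D, A). Edges now: 5
Op 6: add_edge(E, B). Edges now: 6
Op 7: add_edge(H, B). Edges now: 7
Op 8: add_edge(D, G). Edges now: 8
Compute levels (Kahn BFS):
  sources (in-degree 0): C, D, H
  process C: level=0
    C->B: in-degree(B)=3, level(B)>=1
  process D: level=0
    D->A: in-degree(A)=0, level(A)=1, enqueue
    D->F: in-degree(F)=0, level(F)=1, enqueue
    D->G: in-degree(G)=0, level(G)=1, enqueue
  process H: level=0
    H->B: in-degree(B)=2, level(B)>=1
    H->E: in-degree(E)=0, level(E)=1, enqueue
  process A: level=1
    A->B: in-degree(B)=1, level(B)>=2
  process F: level=1
  process G: level=1
  process E: level=1
    E->B: in-degree(B)=0, level(B)=2, enqueue
  process B: level=2
All levels: A:1, B:2, C:0, D:0, E:1, F:1, G:1, H:0
max level = 2

Answer: 2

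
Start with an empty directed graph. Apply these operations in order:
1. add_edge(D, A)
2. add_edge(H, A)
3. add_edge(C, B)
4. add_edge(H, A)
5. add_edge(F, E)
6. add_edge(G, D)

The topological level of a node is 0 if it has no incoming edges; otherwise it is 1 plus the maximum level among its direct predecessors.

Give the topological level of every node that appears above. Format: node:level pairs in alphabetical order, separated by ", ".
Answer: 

Answer: A:2, B:1, C:0, D:1, E:1, F:0, G:0, H:0

Derivation:
Op 1: add_edge(D, A). Edges now: 1
Op 2: add_edge(H, A). Edges now: 2
Op 3: add_edge(C, B). Edges now: 3
Op 4: add_edge(H, A) (duplicate, no change). Edges now: 3
Op 5: add_edge(F, E). Edges now: 4
Op 6: add_edge(G, D). Edges now: 5
Compute levels (Kahn BFS):
  sources (in-degree 0): C, F, G, H
  process C: level=0
    C->B: in-degree(B)=0, level(B)=1, enqueue
  process F: level=0
    F->E: in-degree(E)=0, level(E)=1, enqueue
  process G: level=0
    G->D: in-degree(D)=0, level(D)=1, enqueue
  process H: level=0
    H->A: in-degree(A)=1, level(A)>=1
  process B: level=1
  process E: level=1
  process D: level=1
    D->A: in-degree(A)=0, level(A)=2, enqueue
  process A: level=2
All levels: A:2, B:1, C:0, D:1, E:1, F:0, G:0, H:0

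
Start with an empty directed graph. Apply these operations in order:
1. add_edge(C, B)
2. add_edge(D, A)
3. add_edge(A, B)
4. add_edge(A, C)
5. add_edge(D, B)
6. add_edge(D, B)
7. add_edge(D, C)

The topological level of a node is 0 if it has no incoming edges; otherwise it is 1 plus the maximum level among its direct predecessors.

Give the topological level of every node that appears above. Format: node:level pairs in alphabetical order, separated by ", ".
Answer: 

Answer: A:1, B:3, C:2, D:0

Derivation:
Op 1: add_edge(C, B). Edges now: 1
Op 2: add_edge(D, A). Edges now: 2
Op 3: add_edge(A, B). Edges now: 3
Op 4: add_edge(A, C). Edges now: 4
Op 5: add_edge(D, B). Edges now: 5
Op 6: add_edge(D, B) (duplicate, no change). Edges now: 5
Op 7: add_edge(D, C). Edges now: 6
Compute levels (Kahn BFS):
  sources (in-degree 0): D
  process D: level=0
    D->A: in-degree(A)=0, level(A)=1, enqueue
    D->B: in-degree(B)=2, level(B)>=1
    D->C: in-degree(C)=1, level(C)>=1
  process A: level=1
    A->B: in-degree(B)=1, level(B)>=2
    A->C: in-degree(C)=0, level(C)=2, enqueue
  process C: level=2
    C->B: in-degree(B)=0, level(B)=3, enqueue
  process B: level=3
All levels: A:1, B:3, C:2, D:0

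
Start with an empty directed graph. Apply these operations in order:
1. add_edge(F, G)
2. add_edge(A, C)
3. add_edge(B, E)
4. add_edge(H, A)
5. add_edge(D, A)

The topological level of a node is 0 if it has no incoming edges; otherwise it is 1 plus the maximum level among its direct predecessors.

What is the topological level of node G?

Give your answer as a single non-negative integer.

Answer: 1

Derivation:
Op 1: add_edge(F, G). Edges now: 1
Op 2: add_edge(A, C). Edges now: 2
Op 3: add_edge(B, E). Edges now: 3
Op 4: add_edge(H, A). Edges now: 4
Op 5: add_edge(D, A). Edges now: 5
Compute levels (Kahn BFS):
  sources (in-degree 0): B, D, F, H
  process B: level=0
    B->E: in-degree(E)=0, level(E)=1, enqueue
  process D: level=0
    D->A: in-degree(A)=1, level(A)>=1
  process F: level=0
    F->G: in-degree(G)=0, level(G)=1, enqueue
  process H: level=0
    H->A: in-degree(A)=0, level(A)=1, enqueue
  process E: level=1
  process G: level=1
  process A: level=1
    A->C: in-degree(C)=0, level(C)=2, enqueue
  process C: level=2
All levels: A:1, B:0, C:2, D:0, E:1, F:0, G:1, H:0
level(G) = 1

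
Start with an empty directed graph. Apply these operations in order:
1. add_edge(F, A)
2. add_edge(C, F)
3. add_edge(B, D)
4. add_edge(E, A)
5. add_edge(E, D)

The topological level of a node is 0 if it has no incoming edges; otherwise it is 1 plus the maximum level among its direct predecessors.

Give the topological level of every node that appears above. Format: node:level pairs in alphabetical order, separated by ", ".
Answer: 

Answer: A:2, B:0, C:0, D:1, E:0, F:1

Derivation:
Op 1: add_edge(F, A). Edges now: 1
Op 2: add_edge(C, F). Edges now: 2
Op 3: add_edge(B, D). Edges now: 3
Op 4: add_edge(E, A). Edges now: 4
Op 5: add_edge(E, D). Edges now: 5
Compute levels (Kahn BFS):
  sources (in-degree 0): B, C, E
  process B: level=0
    B->D: in-degree(D)=1, level(D)>=1
  process C: level=0
    C->F: in-degree(F)=0, level(F)=1, enqueue
  process E: level=0
    E->A: in-degree(A)=1, level(A)>=1
    E->D: in-degree(D)=0, level(D)=1, enqueue
  process F: level=1
    F->A: in-degree(A)=0, level(A)=2, enqueue
  process D: level=1
  process A: level=2
All levels: A:2, B:0, C:0, D:1, E:0, F:1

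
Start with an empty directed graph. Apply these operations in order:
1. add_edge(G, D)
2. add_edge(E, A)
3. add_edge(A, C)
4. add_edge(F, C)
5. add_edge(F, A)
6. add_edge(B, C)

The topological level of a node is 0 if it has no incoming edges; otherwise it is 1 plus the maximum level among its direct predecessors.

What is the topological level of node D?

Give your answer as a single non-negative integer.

Answer: 1

Derivation:
Op 1: add_edge(G, D). Edges now: 1
Op 2: add_edge(E, A). Edges now: 2
Op 3: add_edge(A, C). Edges now: 3
Op 4: add_edge(F, C). Edges now: 4
Op 5: add_edge(F, A). Edges now: 5
Op 6: add_edge(B, C). Edges now: 6
Compute levels (Kahn BFS):
  sources (in-degree 0): B, E, F, G
  process B: level=0
    B->C: in-degree(C)=2, level(C)>=1
  process E: level=0
    E->A: in-degree(A)=1, level(A)>=1
  process F: level=0
    F->A: in-degree(A)=0, level(A)=1, enqueue
    F->C: in-degree(C)=1, level(C)>=1
  process G: level=0
    G->D: in-degree(D)=0, level(D)=1, enqueue
  process A: level=1
    A->C: in-degree(C)=0, level(C)=2, enqueue
  process D: level=1
  process C: level=2
All levels: A:1, B:0, C:2, D:1, E:0, F:0, G:0
level(D) = 1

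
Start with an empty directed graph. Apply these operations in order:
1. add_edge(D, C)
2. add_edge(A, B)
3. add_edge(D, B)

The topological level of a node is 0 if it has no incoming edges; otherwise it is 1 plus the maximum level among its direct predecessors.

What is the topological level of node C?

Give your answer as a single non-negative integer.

Answer: 1

Derivation:
Op 1: add_edge(D, C). Edges now: 1
Op 2: add_edge(A, B). Edges now: 2
Op 3: add_edge(D, B). Edges now: 3
Compute levels (Kahn BFS):
  sources (in-degree 0): A, D
  process A: level=0
    A->B: in-degree(B)=1, level(B)>=1
  process D: level=0
    D->B: in-degree(B)=0, level(B)=1, enqueue
    D->C: in-degree(C)=0, level(C)=1, enqueue
  process B: level=1
  process C: level=1
All levels: A:0, B:1, C:1, D:0
level(C) = 1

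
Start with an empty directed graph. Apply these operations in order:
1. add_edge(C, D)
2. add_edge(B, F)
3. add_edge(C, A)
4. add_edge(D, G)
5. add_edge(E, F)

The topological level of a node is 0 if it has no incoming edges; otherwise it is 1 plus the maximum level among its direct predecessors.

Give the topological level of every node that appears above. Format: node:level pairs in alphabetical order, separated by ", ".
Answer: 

Answer: A:1, B:0, C:0, D:1, E:0, F:1, G:2

Derivation:
Op 1: add_edge(C, D). Edges now: 1
Op 2: add_edge(B, F). Edges now: 2
Op 3: add_edge(C, A). Edges now: 3
Op 4: add_edge(D, G). Edges now: 4
Op 5: add_edge(E, F). Edges now: 5
Compute levels (Kahn BFS):
  sources (in-degree 0): B, C, E
  process B: level=0
    B->F: in-degree(F)=1, level(F)>=1
  process C: level=0
    C->A: in-degree(A)=0, level(A)=1, enqueue
    C->D: in-degree(D)=0, level(D)=1, enqueue
  process E: level=0
    E->F: in-degree(F)=0, level(F)=1, enqueue
  process A: level=1
  process D: level=1
    D->G: in-degree(G)=0, level(G)=2, enqueue
  process F: level=1
  process G: level=2
All levels: A:1, B:0, C:0, D:1, E:0, F:1, G:2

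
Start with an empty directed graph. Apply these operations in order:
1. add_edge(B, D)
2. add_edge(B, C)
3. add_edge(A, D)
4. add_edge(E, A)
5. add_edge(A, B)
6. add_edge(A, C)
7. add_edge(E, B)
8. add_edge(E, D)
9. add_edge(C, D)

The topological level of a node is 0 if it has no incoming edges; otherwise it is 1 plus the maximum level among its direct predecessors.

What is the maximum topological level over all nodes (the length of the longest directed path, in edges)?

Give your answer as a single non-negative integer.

Op 1: add_edge(B, D). Edges now: 1
Op 2: add_edge(B, C). Edges now: 2
Op 3: add_edge(A, D). Edges now: 3
Op 4: add_edge(E, A). Edges now: 4
Op 5: add_edge(A, B). Edges now: 5
Op 6: add_edge(A, C). Edges now: 6
Op 7: add_edge(E, B). Edges now: 7
Op 8: add_edge(E, D). Edges now: 8
Op 9: add_edge(C, D). Edges now: 9
Compute levels (Kahn BFS):
  sources (in-degree 0): E
  process E: level=0
    E->A: in-degree(A)=0, level(A)=1, enqueue
    E->B: in-degree(B)=1, level(B)>=1
    E->D: in-degree(D)=3, level(D)>=1
  process A: level=1
    A->B: in-degree(B)=0, level(B)=2, enqueue
    A->C: in-degree(C)=1, level(C)>=2
    A->D: in-degree(D)=2, level(D)>=2
  process B: level=2
    B->C: in-degree(C)=0, level(C)=3, enqueue
    B->D: in-degree(D)=1, level(D)>=3
  process C: level=3
    C->D: in-degree(D)=0, level(D)=4, enqueue
  process D: level=4
All levels: A:1, B:2, C:3, D:4, E:0
max level = 4

Answer: 4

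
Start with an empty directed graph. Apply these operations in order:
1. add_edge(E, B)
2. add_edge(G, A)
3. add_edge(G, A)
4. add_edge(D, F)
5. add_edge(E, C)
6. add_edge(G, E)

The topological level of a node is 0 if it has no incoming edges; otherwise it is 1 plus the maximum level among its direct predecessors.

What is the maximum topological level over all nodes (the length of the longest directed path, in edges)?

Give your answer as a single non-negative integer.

Op 1: add_edge(E, B). Edges now: 1
Op 2: add_edge(G, A). Edges now: 2
Op 3: add_edge(G, A) (duplicate, no change). Edges now: 2
Op 4: add_edge(D, F). Edges now: 3
Op 5: add_edge(E, C). Edges now: 4
Op 6: add_edge(G, E). Edges now: 5
Compute levels (Kahn BFS):
  sources (in-degree 0): D, G
  process D: level=0
    D->F: in-degree(F)=0, level(F)=1, enqueue
  process G: level=0
    G->A: in-degree(A)=0, level(A)=1, enqueue
    G->E: in-degree(E)=0, level(E)=1, enqueue
  process F: level=1
  process A: level=1
  process E: level=1
    E->B: in-degree(B)=0, level(B)=2, enqueue
    E->C: in-degree(C)=0, level(C)=2, enqueue
  process B: level=2
  process C: level=2
All levels: A:1, B:2, C:2, D:0, E:1, F:1, G:0
max level = 2

Answer: 2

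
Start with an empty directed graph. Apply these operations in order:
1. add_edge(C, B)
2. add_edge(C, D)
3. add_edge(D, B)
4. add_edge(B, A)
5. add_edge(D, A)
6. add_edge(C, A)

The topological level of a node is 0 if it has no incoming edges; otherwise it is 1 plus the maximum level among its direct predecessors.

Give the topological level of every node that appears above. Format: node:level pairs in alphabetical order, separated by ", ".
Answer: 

Answer: A:3, B:2, C:0, D:1

Derivation:
Op 1: add_edge(C, B). Edges now: 1
Op 2: add_edge(C, D). Edges now: 2
Op 3: add_edge(D, B). Edges now: 3
Op 4: add_edge(B, A). Edges now: 4
Op 5: add_edge(D, A). Edges now: 5
Op 6: add_edge(C, A). Edges now: 6
Compute levels (Kahn BFS):
  sources (in-degree 0): C
  process C: level=0
    C->A: in-degree(A)=2, level(A)>=1
    C->B: in-degree(B)=1, level(B)>=1
    C->D: in-degree(D)=0, level(D)=1, enqueue
  process D: level=1
    D->A: in-degree(A)=1, level(A)>=2
    D->B: in-degree(B)=0, level(B)=2, enqueue
  process B: level=2
    B->A: in-degree(A)=0, level(A)=3, enqueue
  process A: level=3
All levels: A:3, B:2, C:0, D:1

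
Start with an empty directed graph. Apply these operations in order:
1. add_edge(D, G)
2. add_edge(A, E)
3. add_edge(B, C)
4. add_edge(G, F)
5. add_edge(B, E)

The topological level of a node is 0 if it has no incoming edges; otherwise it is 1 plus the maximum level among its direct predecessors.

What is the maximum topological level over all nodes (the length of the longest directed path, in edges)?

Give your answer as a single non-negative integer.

Answer: 2

Derivation:
Op 1: add_edge(D, G). Edges now: 1
Op 2: add_edge(A, E). Edges now: 2
Op 3: add_edge(B, C). Edges now: 3
Op 4: add_edge(G, F). Edges now: 4
Op 5: add_edge(B, E). Edges now: 5
Compute levels (Kahn BFS):
  sources (in-degree 0): A, B, D
  process A: level=0
    A->E: in-degree(E)=1, level(E)>=1
  process B: level=0
    B->C: in-degree(C)=0, level(C)=1, enqueue
    B->E: in-degree(E)=0, level(E)=1, enqueue
  process D: level=0
    D->G: in-degree(G)=0, level(G)=1, enqueue
  process C: level=1
  process E: level=1
  process G: level=1
    G->F: in-degree(F)=0, level(F)=2, enqueue
  process F: level=2
All levels: A:0, B:0, C:1, D:0, E:1, F:2, G:1
max level = 2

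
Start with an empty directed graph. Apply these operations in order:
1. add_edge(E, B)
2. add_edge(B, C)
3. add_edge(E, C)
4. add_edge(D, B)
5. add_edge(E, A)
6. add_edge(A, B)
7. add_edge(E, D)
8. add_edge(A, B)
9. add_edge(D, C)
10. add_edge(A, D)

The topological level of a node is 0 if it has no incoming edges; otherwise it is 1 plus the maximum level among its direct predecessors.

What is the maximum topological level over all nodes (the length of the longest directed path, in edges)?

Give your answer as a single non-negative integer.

Answer: 4

Derivation:
Op 1: add_edge(E, B). Edges now: 1
Op 2: add_edge(B, C). Edges now: 2
Op 3: add_edge(E, C). Edges now: 3
Op 4: add_edge(D, B). Edges now: 4
Op 5: add_edge(E, A). Edges now: 5
Op 6: add_edge(A, B). Edges now: 6
Op 7: add_edge(E, D). Edges now: 7
Op 8: add_edge(A, B) (duplicate, no change). Edges now: 7
Op 9: add_edge(D, C). Edges now: 8
Op 10: add_edge(A, D). Edges now: 9
Compute levels (Kahn BFS):
  sources (in-degree 0): E
  process E: level=0
    E->A: in-degree(A)=0, level(A)=1, enqueue
    E->B: in-degree(B)=2, level(B)>=1
    E->C: in-degree(C)=2, level(C)>=1
    E->D: in-degree(D)=1, level(D)>=1
  process A: level=1
    A->B: in-degree(B)=1, level(B)>=2
    A->D: in-degree(D)=0, level(D)=2, enqueue
  process D: level=2
    D->B: in-degree(B)=0, level(B)=3, enqueue
    D->C: in-degree(C)=1, level(C)>=3
  process B: level=3
    B->C: in-degree(C)=0, level(C)=4, enqueue
  process C: level=4
All levels: A:1, B:3, C:4, D:2, E:0
max level = 4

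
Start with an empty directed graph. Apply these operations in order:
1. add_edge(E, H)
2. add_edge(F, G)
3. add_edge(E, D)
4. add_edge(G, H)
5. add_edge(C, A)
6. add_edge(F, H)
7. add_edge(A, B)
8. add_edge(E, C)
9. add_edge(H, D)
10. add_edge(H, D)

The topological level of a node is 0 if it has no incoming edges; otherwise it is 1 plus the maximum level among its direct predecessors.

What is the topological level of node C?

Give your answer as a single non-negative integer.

Op 1: add_edge(E, H). Edges now: 1
Op 2: add_edge(F, G). Edges now: 2
Op 3: add_edge(E, D). Edges now: 3
Op 4: add_edge(G, H). Edges now: 4
Op 5: add_edge(C, A). Edges now: 5
Op 6: add_edge(F, H). Edges now: 6
Op 7: add_edge(A, B). Edges now: 7
Op 8: add_edge(E, C). Edges now: 8
Op 9: add_edge(H, D). Edges now: 9
Op 10: add_edge(H, D) (duplicate, no change). Edges now: 9
Compute levels (Kahn BFS):
  sources (in-degree 0): E, F
  process E: level=0
    E->C: in-degree(C)=0, level(C)=1, enqueue
    E->D: in-degree(D)=1, level(D)>=1
    E->H: in-degree(H)=2, level(H)>=1
  process F: level=0
    F->G: in-degree(G)=0, level(G)=1, enqueue
    F->H: in-degree(H)=1, level(H)>=1
  process C: level=1
    C->A: in-degree(A)=0, level(A)=2, enqueue
  process G: level=1
    G->H: in-degree(H)=0, level(H)=2, enqueue
  process A: level=2
    A->B: in-degree(B)=0, level(B)=3, enqueue
  process H: level=2
    H->D: in-degree(D)=0, level(D)=3, enqueue
  process B: level=3
  process D: level=3
All levels: A:2, B:3, C:1, D:3, E:0, F:0, G:1, H:2
level(C) = 1

Answer: 1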